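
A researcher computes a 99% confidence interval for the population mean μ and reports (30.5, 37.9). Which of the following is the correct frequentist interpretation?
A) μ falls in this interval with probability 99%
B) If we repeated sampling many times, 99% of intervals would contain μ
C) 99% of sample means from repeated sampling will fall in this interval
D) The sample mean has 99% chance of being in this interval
B

A) Wrong — μ is fixed; the randomness lives in the interval, not in μ.
B) Correct — this is the frequentist long-run coverage interpretation.
C) Wrong — coverage applies to intervals containing μ, not to future x̄ values.
D) Wrong — x̄ is observed and sits in the interval by construction.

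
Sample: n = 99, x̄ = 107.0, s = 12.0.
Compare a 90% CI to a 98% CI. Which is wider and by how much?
98% CI is wider by 1.69

df = 98
90% CI: t* = 1.661, (105.00, 109.00), width = 2 · t* · s/√n = 4.01
98% CI: t* = 2.365, (104.15, 109.85), width = 2 · t* · s/√n = 5.70

The 98% CI is wider by 5.70 - 4.01 = 1.69.
Higher confidence requires a wider interval.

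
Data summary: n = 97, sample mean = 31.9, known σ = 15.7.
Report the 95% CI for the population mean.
(28.78, 35.02)

z-interval (σ known):
z* = 1.960 for 95% confidence

Margin of error = z* · σ/√n = 1.960 · 15.7/√97 = 3.12

CI: (31.9 - 3.12, 31.9 + 3.12) = (28.78, 35.02)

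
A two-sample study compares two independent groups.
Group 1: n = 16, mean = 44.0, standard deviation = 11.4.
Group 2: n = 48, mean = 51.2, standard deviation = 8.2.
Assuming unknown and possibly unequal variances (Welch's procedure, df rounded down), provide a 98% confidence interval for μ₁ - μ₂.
(-15.00, 0.60)

Difference: x̄₁ - x̄₂ = -7.20
SE = √(s₁²/n₁ + s₂²/n₂) = √(11.4²/16 + 8.2²/48) = 3.0860
df = 20.43 → 20 (Welch–Satterthwaite, rounded down)
t* = 2.528

CI: -7.20 ± 2.528 · 3.0860 = -7.20 ± 7.80 = (-15.00, 0.60)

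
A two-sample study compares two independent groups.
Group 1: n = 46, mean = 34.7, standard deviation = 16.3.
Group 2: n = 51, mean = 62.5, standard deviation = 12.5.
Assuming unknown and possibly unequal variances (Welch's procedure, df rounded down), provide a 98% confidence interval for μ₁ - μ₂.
(-34.85, -20.75)

Difference: x̄₁ - x̄₂ = -27.80
SE = √(s₁²/n₁ + s₂²/n₂) = √(16.3²/46 + 12.5²/51) = 2.9731
df = 84.10 → 84 (Welch–Satterthwaite, rounded down)
t* = 2.372

CI: -27.80 ± 2.372 · 2.9731 = -27.80 ± 7.05 = (-34.85, -20.75)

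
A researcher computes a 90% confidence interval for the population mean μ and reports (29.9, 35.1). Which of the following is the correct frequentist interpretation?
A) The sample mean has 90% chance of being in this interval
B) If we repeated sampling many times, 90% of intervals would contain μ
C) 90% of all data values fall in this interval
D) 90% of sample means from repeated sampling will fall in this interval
B

A) Wrong — x̄ is observed and sits in the interval by construction.
B) Correct — this is the frequentist long-run coverage interpretation.
C) Wrong — a CI is about the parameter μ, not individual data values.
D) Wrong — coverage applies to intervals containing μ, not to future x̄ values.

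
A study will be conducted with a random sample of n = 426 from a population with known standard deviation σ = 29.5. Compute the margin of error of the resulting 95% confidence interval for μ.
Margin of error = 2.80

Margin of error = z* · σ/√n
= 1.960 · 29.5/√426
= 1.960 · 29.5/20.6398
= 2.80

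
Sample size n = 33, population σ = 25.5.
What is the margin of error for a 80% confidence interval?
Margin of error = 5.69

Margin of error = z* · σ/√n
= 1.282 · 25.5/√33
= 1.282 · 25.5/5.7446
= 5.69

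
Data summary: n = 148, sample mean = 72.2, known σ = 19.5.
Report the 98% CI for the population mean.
(68.47, 75.93)

z-interval (σ known):
z* = 2.326 for 98% confidence

Margin of error = z* · σ/√n = 2.326 · 19.5/√148 = 3.73

CI: (72.2 - 3.73, 72.2 + 3.73) = (68.47, 75.93)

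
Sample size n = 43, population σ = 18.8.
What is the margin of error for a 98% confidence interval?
Margin of error = 6.67

Margin of error = z* · σ/√n
= 2.326 · 18.8/√43
= 2.326 · 18.8/6.5574
= 6.67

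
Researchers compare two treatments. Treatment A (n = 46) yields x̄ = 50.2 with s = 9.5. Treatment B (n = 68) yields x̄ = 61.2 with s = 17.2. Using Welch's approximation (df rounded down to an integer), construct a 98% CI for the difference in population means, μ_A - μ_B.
(-16.93, -5.07)

Difference: x̄₁ - x̄₂ = -11.00
SE = √(s₁²/n₁ + s₂²/n₂) = √(9.5²/46 + 17.2²/68) = 2.5125
df = 108.27 → 108 (Welch–Satterthwaite, rounded down)
t* = 2.361

CI: -11.00 ± 2.361 · 2.5125 = -11.00 ± 5.93 = (-16.93, -5.07)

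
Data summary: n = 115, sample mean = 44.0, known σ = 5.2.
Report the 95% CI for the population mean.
(43.05, 44.95)

z-interval (σ known):
z* = 1.960 for 95% confidence

Margin of error = z* · σ/√n = 1.960 · 5.2/√115 = 0.95

CI: (44.0 - 0.95, 44.0 + 0.95) = (43.05, 44.95)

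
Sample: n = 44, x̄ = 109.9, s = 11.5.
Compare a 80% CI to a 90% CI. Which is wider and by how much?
90% CI is wider by 1.32

df = 43
80% CI: t* = 1.302, (107.64, 112.16), width = 2 · t* · s/√n = 4.51
90% CI: t* = 1.681, (106.99, 112.81), width = 2 · t* · s/√n = 5.83

The 90% CI is wider by 5.83 - 4.51 = 1.32.
Higher confidence requires a wider interval.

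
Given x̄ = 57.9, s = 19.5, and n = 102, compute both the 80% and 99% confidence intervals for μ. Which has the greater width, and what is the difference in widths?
99% CI is wider by 5.16

df = 101
80% CI: t* = 1.290, (55.41, 60.39), width = 2 · t* · s/√n = 4.98
99% CI: t* = 2.625, (52.83, 62.97), width = 2 · t* · s/√n = 10.14

The 99% CI is wider by 10.14 - 4.98 = 5.16.
Higher confidence requires a wider interval.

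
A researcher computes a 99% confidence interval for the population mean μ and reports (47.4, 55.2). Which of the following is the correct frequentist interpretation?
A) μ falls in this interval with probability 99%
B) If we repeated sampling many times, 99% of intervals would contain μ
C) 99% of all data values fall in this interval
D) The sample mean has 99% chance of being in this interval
B

A) Wrong — μ is fixed; the randomness lives in the interval, not in μ.
B) Correct — this is the frequentist long-run coverage interpretation.
C) Wrong — a CI is about the parameter μ, not individual data values.
D) Wrong — x̄ is observed and sits in the interval by construction.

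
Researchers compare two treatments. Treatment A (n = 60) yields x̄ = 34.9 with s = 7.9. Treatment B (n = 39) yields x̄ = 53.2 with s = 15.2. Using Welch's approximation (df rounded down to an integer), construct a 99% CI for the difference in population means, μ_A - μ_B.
(-25.36, -11.24)

Difference: x̄₁ - x̄₂ = -18.30
SE = √(s₁²/n₁ + s₂²/n₂) = √(7.9²/60 + 15.2²/39) = 2.6390
df = 51.49 → 51 (Welch–Satterthwaite, rounded down)
t* = 2.676

CI: -18.30 ± 2.676 · 2.6390 = -18.30 ± 7.06 = (-25.36, -11.24)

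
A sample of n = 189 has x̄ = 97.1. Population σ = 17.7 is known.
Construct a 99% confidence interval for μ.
(93.78, 100.42)

z-interval (σ known):
z* = 2.576 for 99% confidence

Margin of error = z* · σ/√n = 2.576 · 17.7/√189 = 3.32

CI: (97.1 - 3.32, 97.1 + 3.32) = (93.78, 100.42)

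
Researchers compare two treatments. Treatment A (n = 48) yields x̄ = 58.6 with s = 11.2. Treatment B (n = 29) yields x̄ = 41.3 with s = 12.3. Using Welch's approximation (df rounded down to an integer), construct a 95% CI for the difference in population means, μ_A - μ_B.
(11.69, 22.91)

Difference: x̄₁ - x̄₂ = 17.30
SE = √(s₁²/n₁ + s₂²/n₂) = √(11.2²/48 + 12.3²/29) = 2.7983
df = 54.88 → 54 (Welch–Satterthwaite, rounded down)
t* = 2.005

CI: 17.30 ± 2.005 · 2.7983 = 17.30 ± 5.61 = (11.69, 22.91)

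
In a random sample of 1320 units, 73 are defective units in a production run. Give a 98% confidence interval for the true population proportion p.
(0.041, 0.070)

Proportion CI:
p̂ = 73/1320 = 0.05530
SE = √(p̂(1-p̂)/n) = √(0.05530 · 0.94470 / 1320) = 0.00629

z* = 2.326
Margin = z* · SE = 2.326 · 0.00629 = 0.0146

CI: 0.05530 ± 0.0146 = (0.041, 0.070)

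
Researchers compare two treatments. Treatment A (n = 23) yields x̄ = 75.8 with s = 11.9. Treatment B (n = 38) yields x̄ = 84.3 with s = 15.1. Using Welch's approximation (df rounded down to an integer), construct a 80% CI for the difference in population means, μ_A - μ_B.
(-13.02, -3.98)

Difference: x̄₁ - x̄₂ = -8.50
SE = √(s₁²/n₁ + s₂²/n₂) = √(11.9²/23 + 15.1²/38) = 3.4867
df = 54.82 → 54 (Welch–Satterthwaite, rounded down)
t* = 1.297

CI: -8.50 ± 1.297 · 3.4867 = -8.50 ± 4.52 = (-13.02, -3.98)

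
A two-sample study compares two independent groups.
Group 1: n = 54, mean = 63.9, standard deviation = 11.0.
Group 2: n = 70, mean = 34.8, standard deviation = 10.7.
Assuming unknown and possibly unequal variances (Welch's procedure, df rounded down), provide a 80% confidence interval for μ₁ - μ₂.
(26.56, 31.64)

Difference: x̄₁ - x̄₂ = 29.10
SE = √(s₁²/n₁ + s₂²/n₂) = √(11.0²/54 + 10.7²/70) = 1.9688
df = 112.55 → 112 (Welch–Satterthwaite, rounded down)
t* = 1.289

CI: 29.10 ± 1.289 · 1.9688 = 29.10 ± 2.54 = (26.56, 31.64)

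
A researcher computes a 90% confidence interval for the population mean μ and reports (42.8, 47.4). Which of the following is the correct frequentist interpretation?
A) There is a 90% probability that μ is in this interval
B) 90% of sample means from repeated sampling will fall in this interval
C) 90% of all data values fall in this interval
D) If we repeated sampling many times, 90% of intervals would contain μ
D

A) Wrong — μ is fixed; the randomness lives in the interval, not in μ.
B) Wrong — coverage applies to intervals containing μ, not to future x̄ values.
C) Wrong — a CI is about the parameter μ, not individual data values.
D) Correct — this is the frequentist long-run coverage interpretation.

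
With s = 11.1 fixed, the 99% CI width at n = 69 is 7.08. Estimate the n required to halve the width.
n ≈ 276

CI width ∝ 1/√n
To reduce width by factor 2, need √n to grow by 2 → need 2² = 4 times as many samples.

Current: n = 69, width = 7.08
New: n = 276, width ≈ 3.47

Width reduced by factor of 7.08/3.47 = 2.04.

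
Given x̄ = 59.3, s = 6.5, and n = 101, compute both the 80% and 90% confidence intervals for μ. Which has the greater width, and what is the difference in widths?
90% CI is wider by 0.48

df = 100
80% CI: t* = 1.290, (58.47, 60.13), width = 2 · t* · s/√n = 1.67
90% CI: t* = 1.660, (58.23, 60.37), width = 2 · t* · s/√n = 2.15

The 90% CI is wider by 2.15 - 1.67 = 0.48.
Higher confidence requires a wider interval.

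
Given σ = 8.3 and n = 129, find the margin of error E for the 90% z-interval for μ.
Margin of error = 1.20

Margin of error = z* · σ/√n
= 1.645 · 8.3/√129
= 1.645 · 8.3/11.3578
= 1.20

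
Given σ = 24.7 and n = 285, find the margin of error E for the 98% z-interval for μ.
Margin of error = 3.40

Margin of error = z* · σ/√n
= 2.326 · 24.7/√285
= 2.326 · 24.7/16.8819
= 3.40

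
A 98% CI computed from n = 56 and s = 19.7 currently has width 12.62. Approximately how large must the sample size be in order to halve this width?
n ≈ 224

CI width ∝ 1/√n
To reduce width by factor 2, need √n to grow by 2 → need 2² = 4 times as many samples.

Current: n = 56, width = 12.62
New: n = 224, width ≈ 6.17

Width reduced by factor of 12.62/6.17 = 2.05.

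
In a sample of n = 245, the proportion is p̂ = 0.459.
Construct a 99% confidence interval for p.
(0.377, 0.541)

Proportion CI:
SE = √(p̂(1-p̂)/n) = √(0.459 · 0.541 / 245) = 0.03184

z* = 2.576
Margin = z* · SE = 2.576 · 0.03184 = 0.0820

CI: 0.459 ± 0.0820 = (0.377, 0.541)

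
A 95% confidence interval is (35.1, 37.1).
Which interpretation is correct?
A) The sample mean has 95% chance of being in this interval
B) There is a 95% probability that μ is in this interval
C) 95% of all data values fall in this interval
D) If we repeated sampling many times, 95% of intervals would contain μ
D

A) Wrong — x̄ is observed and sits in the interval by construction.
B) Wrong — μ is fixed; the randomness lives in the interval, not in μ.
C) Wrong — a CI is about the parameter μ, not individual data values.
D) Correct — this is the frequentist long-run coverage interpretation.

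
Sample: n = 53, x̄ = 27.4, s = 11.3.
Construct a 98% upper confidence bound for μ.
μ ≤ 30.67

Upper bound (one-sided):
t* = 2.107 (one-sided for 98%)
Upper bound = x̄ + t* · s/√n = 27.4 + 2.107 · 11.3/√53 = 30.67

We are 98% confident that μ ≤ 30.67.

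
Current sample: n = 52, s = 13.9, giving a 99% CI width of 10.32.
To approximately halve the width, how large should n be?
n ≈ 208

CI width ∝ 1/√n
To reduce width by factor 2, need √n to grow by 2 → need 2² = 4 times as many samples.

Current: n = 52, width = 10.32
New: n = 208, width ≈ 5.01

Width reduced by factor of 10.32/5.01 = 2.06.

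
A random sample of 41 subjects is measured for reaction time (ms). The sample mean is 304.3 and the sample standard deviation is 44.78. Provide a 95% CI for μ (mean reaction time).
(290.17, 318.43)

t-interval (σ unknown):
df = n - 1 = 40
t* = 2.021 for 95% confidence

Margin of error = t* · s/√n = 2.021 · 44.78/√41 = 14.13

CI: (290.17, 318.43)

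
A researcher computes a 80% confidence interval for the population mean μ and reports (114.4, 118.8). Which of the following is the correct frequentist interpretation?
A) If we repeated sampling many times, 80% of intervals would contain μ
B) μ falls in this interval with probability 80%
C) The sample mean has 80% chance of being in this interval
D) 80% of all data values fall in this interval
A

A) Correct — this is the frequentist long-run coverage interpretation.
B) Wrong — μ is fixed; the randomness lives in the interval, not in μ.
C) Wrong — x̄ is observed and sits in the interval by construction.
D) Wrong — a CI is about the parameter μ, not individual data values.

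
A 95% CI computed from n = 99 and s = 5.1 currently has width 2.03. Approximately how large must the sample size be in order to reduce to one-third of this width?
n ≈ 891

CI width ∝ 1/√n
To reduce width by factor 3, need √n to grow by 3 → need 3² = 9 times as many samples.

Current: n = 99, width = 2.03
New: n = 891, width ≈ 0.67

Width reduced by factor of 2.03/0.67 = 3.03.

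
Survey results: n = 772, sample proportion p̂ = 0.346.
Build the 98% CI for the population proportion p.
(0.306, 0.386)

Proportion CI:
SE = √(p̂(1-p̂)/n) = √(0.346 · 0.654 / 772) = 0.01712

z* = 2.326
Margin = z* · SE = 2.326 · 0.01712 = 0.0398

CI: 0.346 ± 0.0398 = (0.306, 0.386)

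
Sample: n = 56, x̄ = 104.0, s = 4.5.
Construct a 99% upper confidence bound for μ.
μ ≤ 105.44

Upper bound (one-sided):
t* = 2.396 (one-sided for 99%)
Upper bound = x̄ + t* · s/√n = 104.0 + 2.396 · 4.5/√56 = 105.44

We are 99% confident that μ ≤ 105.44.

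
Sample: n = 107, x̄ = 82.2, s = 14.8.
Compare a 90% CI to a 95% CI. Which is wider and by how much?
95% CI is wider by 0.92

df = 106
90% CI: t* = 1.659, (79.83, 84.57), width = 2 · t* · s/√n = 4.75
95% CI: t* = 1.983, (79.36, 85.04), width = 2 · t* · s/√n = 5.67

The 95% CI is wider by 5.67 - 4.75 = 0.92.
Higher confidence requires a wider interval.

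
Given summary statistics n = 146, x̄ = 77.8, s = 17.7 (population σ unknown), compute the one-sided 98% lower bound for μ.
μ ≥ 74.76

Lower bound (one-sided):
t* = 2.072 (one-sided for 98%)
Lower bound = x̄ - t* · s/√n = 77.8 - 2.072 · 17.7/√146 = 74.76

We are 98% confident that μ ≥ 74.76.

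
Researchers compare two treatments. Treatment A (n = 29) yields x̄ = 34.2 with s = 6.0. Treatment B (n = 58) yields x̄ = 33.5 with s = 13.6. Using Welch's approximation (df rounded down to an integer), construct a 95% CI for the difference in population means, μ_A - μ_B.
(-3.49, 4.89)

Difference: x̄₁ - x̄₂ = 0.70
SE = √(s₁²/n₁ + s₂²/n₂) = √(6.0²/29 + 13.6²/58) = 2.1048
df = 84.08 → 84 (Welch–Satterthwaite, rounded down)
t* = 1.989

CI: 0.70 ± 1.989 · 2.1048 = 0.70 ± 4.19 = (-3.49, 4.89)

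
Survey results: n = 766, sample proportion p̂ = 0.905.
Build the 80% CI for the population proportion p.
(0.891, 0.919)

Proportion CI:
SE = √(p̂(1-p̂)/n) = √(0.905 · 0.095 / 766) = 0.01059

z* = 1.282
Margin = z* · SE = 1.282 · 0.01059 = 0.0136

CI: 0.905 ± 0.0136 = (0.891, 0.919)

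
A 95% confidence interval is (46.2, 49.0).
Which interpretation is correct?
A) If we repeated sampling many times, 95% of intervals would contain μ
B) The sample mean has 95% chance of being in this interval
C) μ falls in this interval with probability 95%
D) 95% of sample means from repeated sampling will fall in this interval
A

A) Correct — this is the frequentist long-run coverage interpretation.
B) Wrong — x̄ is observed and sits in the interval by construction.
C) Wrong — μ is fixed; the randomness lives in the interval, not in μ.
D) Wrong — coverage applies to intervals containing μ, not to future x̄ values.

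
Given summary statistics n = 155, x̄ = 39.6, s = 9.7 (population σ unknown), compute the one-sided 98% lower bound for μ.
μ ≥ 37.99

Lower bound (one-sided):
t* = 2.071 (one-sided for 98%)
Lower bound = x̄ - t* · s/√n = 39.6 - 2.071 · 9.7/√155 = 37.99

We are 98% confident that μ ≥ 37.99.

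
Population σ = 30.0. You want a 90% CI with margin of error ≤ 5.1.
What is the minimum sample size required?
n ≥ 94

For margin E ≤ 5.1:
n ≥ (z* · σ / E)²
n ≥ (1.645 · 30.0 / 5.1)²
n ≥ 93.63

Minimum n = 94 (rounding up)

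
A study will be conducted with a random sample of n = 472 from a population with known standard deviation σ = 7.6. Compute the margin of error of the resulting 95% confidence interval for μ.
Margin of error = 0.69

Margin of error = z* · σ/√n
= 1.960 · 7.6/√472
= 1.960 · 7.6/21.7256
= 0.69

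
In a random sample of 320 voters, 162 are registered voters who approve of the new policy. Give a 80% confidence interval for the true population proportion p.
(0.470, 0.542)

Proportion CI:
p̂ = 162/320 = 0.50625
SE = √(p̂(1-p̂)/n) = √(0.50625 · 0.49375 / 320) = 0.02795

z* = 1.282
Margin = z* · SE = 1.282 · 0.02795 = 0.0358

CI: 0.50625 ± 0.0358 = (0.470, 0.542)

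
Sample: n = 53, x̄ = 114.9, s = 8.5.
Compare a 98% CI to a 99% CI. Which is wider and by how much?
99% CI is wider by 0.64

df = 52
98% CI: t* = 2.400, (112.10, 117.70), width = 2 · t* · s/√n = 5.60
99% CI: t* = 2.674, (111.78, 118.02), width = 2 · t* · s/√n = 6.24

The 99% CI is wider by 6.24 - 5.60 = 0.64.
Higher confidence requires a wider interval.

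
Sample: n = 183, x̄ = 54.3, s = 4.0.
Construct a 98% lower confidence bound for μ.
μ ≥ 53.69

Lower bound (one-sided):
t* = 2.069 (one-sided for 98%)
Lower bound = x̄ - t* · s/√n = 54.3 - 2.069 · 4.0/√183 = 53.69

We are 98% confident that μ ≥ 53.69.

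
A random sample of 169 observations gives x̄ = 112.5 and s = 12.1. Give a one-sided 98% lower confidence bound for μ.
μ ≥ 110.57

Lower bound (one-sided):
t* = 2.070 (one-sided for 98%)
Lower bound = x̄ - t* · s/√n = 112.5 - 2.070 · 12.1/√169 = 110.57

We are 98% confident that μ ≥ 110.57.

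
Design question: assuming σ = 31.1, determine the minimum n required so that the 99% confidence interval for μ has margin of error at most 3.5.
n ≥ 524

For margin E ≤ 3.5:
n ≥ (z* · σ / E)²
n ≥ (2.576 · 31.1 / 3.5)²
n ≥ 523.93

Minimum n = 524 (rounding up)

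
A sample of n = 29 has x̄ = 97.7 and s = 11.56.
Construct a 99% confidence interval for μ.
(91.77, 103.63)

t-interval (σ unknown):
df = n - 1 = 28
t* = 2.763 for 99% confidence

Margin of error = t* · s/√n = 2.763 · 11.56/√29 = 5.93

CI: (91.77, 103.63)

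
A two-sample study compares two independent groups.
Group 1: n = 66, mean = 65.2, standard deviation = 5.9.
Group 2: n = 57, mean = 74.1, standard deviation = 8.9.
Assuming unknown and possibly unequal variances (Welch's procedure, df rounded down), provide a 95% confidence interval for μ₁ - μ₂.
(-11.65, -6.15)

Difference: x̄₁ - x̄₂ = -8.90
SE = √(s₁²/n₁ + s₂²/n₂) = √(5.9²/66 + 8.9²/57) = 1.3846
df = 94.81 → 94 (Welch–Satterthwaite, rounded down)
t* = 1.986

CI: -8.90 ± 1.986 · 1.3846 = -8.90 ± 2.75 = (-11.65, -6.15)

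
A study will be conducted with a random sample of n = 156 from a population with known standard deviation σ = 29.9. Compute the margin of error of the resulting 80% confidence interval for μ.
Margin of error = 3.07

Margin of error = z* · σ/√n
= 1.282 · 29.9/√156
= 1.282 · 29.9/12.4900
= 3.07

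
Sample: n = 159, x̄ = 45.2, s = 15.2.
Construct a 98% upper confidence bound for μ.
μ ≤ 47.70

Upper bound (one-sided):
t* = 2.071 (one-sided for 98%)
Upper bound = x̄ + t* · s/√n = 45.2 + 2.071 · 15.2/√159 = 47.70

We are 98% confident that μ ≤ 47.70.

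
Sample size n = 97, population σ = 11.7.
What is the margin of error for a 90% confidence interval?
Margin of error = 1.95

Margin of error = z* · σ/√n
= 1.645 · 11.7/√97
= 1.645 · 11.7/9.8489
= 1.95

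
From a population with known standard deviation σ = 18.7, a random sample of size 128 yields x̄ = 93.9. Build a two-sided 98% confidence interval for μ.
(90.06, 97.74)

z-interval (σ known):
z* = 2.326 for 98% confidence

Margin of error = z* · σ/√n = 2.326 · 18.7/√128 = 3.84

CI: (93.9 - 3.84, 93.9 + 3.84) = (90.06, 97.74)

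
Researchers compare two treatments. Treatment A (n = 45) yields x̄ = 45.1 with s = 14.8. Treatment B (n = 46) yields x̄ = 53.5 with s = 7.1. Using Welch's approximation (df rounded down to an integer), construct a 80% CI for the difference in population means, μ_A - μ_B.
(-11.56, -5.24)

Difference: x̄₁ - x̄₂ = -8.40
SE = √(s₁²/n₁ + s₂²/n₂) = √(14.8²/45 + 7.1²/46) = 2.4420
df = 62.92 → 62 (Welch–Satterthwaite, rounded down)
t* = 1.295

CI: -8.40 ± 1.295 · 2.4420 = -8.40 ± 3.16 = (-11.56, -5.24)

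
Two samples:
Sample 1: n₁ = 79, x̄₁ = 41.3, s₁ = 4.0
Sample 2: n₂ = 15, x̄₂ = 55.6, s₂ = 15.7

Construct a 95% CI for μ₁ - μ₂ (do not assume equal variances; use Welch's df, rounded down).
(-23.05, -5.55)

Difference: x̄₁ - x̄₂ = -14.30
SE = √(s₁²/n₁ + s₂²/n₂) = √(4.0²/79 + 15.7²/15) = 4.0786
df = 14.35 → 14 (Welch–Satterthwaite, rounded down)
t* = 2.145

CI: -14.30 ± 2.145 · 4.0786 = -14.30 ± 8.75 = (-23.05, -5.55)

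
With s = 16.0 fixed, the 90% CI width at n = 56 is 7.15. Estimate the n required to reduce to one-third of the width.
n ≈ 504

CI width ∝ 1/√n
To reduce width by factor 3, need √n to grow by 3 → need 3² = 9 times as many samples.

Current: n = 56, width = 7.15
New: n = 504, width ≈ 2.35

Width reduced by factor of 7.15/2.35 = 3.04.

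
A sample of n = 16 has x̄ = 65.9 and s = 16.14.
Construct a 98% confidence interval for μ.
(55.40, 76.40)

t-interval (σ unknown):
df = n - 1 = 15
t* = 2.602 for 98% confidence

Margin of error = t* · s/√n = 2.602 · 16.14/√16 = 10.50

CI: (55.40, 76.40)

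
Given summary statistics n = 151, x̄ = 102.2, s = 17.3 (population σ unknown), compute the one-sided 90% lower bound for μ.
μ ≥ 100.39

Lower bound (one-sided):
t* = 1.287 (one-sided for 90%)
Lower bound = x̄ - t* · s/√n = 102.2 - 1.287 · 17.3/√151 = 100.39

We are 90% confident that μ ≥ 100.39.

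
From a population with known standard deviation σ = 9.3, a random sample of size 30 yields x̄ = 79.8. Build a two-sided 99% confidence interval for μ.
(75.43, 84.17)

z-interval (σ known):
z* = 2.576 for 99% confidence

Margin of error = z* · σ/√n = 2.576 · 9.3/√30 = 4.37

CI: (79.8 - 4.37, 79.8 + 4.37) = (75.43, 84.17)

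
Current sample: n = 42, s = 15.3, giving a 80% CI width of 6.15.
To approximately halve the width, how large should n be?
n ≈ 168

CI width ∝ 1/√n
To reduce width by factor 2, need √n to grow by 2 → need 2² = 4 times as many samples.

Current: n = 42, width = 6.15
New: n = 168, width ≈ 3.04

Width reduced by factor of 6.15/3.04 = 2.02.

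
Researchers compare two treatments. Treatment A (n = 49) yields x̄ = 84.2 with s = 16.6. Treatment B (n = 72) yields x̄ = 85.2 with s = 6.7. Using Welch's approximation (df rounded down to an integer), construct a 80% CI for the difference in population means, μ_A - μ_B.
(-4.24, 2.24)

Difference: x̄₁ - x̄₂ = -1.00
SE = √(s₁²/n₁ + s₂²/n₂) = √(16.6²/49 + 6.7²/72) = 2.4994
df = 58.74 → 58 (Welch–Satterthwaite, rounded down)
t* = 1.296

CI: -1.00 ± 1.296 · 2.4994 = -1.00 ± 3.24 = (-4.24, 2.24)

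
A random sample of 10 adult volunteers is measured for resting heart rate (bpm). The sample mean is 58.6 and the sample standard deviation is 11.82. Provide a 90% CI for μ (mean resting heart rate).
(51.75, 65.45)

t-interval (σ unknown):
df = n - 1 = 9
t* = 1.833 for 90% confidence

Margin of error = t* · s/√n = 1.833 · 11.82/√10 = 6.85

CI: (51.75, 65.45)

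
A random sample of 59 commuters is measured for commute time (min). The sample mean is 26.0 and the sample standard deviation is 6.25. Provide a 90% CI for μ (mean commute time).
(24.64, 27.36)

t-interval (σ unknown):
df = n - 1 = 58
t* = 1.672 for 90% confidence

Margin of error = t* · s/√n = 1.672 · 6.25/√59 = 1.36

CI: (24.64, 27.36)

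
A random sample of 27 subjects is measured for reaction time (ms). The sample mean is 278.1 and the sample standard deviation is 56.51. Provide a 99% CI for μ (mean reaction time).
(247.88, 308.32)

t-interval (σ unknown):
df = n - 1 = 26
t* = 2.779 for 99% confidence

Margin of error = t* · s/√n = 2.779 · 56.51/√27 = 30.22

CI: (247.88, 308.32)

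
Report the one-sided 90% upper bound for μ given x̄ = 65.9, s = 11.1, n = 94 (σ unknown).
μ ≤ 67.38

Upper bound (one-sided):
t* = 1.291 (one-sided for 90%)
Upper bound = x̄ + t* · s/√n = 65.9 + 1.291 · 11.1/√94 = 67.38

We are 90% confident that μ ≤ 67.38.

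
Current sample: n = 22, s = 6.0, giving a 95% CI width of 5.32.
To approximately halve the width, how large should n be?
n ≈ 88

CI width ∝ 1/√n
To reduce width by factor 2, need √n to grow by 2 → need 2² = 4 times as many samples.

Current: n = 22, width = 5.32
New: n = 88, width ≈ 2.54

Width reduced by factor of 5.32/2.54 = 2.09.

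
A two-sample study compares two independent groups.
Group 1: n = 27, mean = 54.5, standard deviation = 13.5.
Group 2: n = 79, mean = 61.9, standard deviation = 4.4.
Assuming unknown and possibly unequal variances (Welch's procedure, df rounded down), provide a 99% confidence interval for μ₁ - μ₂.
(-14.73, -0.07)

Difference: x̄₁ - x̄₂ = -7.40
SE = √(s₁²/n₁ + s₂²/n₂) = √(13.5²/27 + 4.4²/79) = 2.6448
df = 27.91 → 27 (Welch–Satterthwaite, rounded down)
t* = 2.771

CI: -7.40 ± 2.771 · 2.6448 = -7.40 ± 7.33 = (-14.73, -0.07)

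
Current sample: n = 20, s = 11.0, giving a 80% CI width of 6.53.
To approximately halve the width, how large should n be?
n ≈ 80

CI width ∝ 1/√n
To reduce width by factor 2, need √n to grow by 2 → need 2² = 4 times as many samples.

Current: n = 20, width = 6.53
New: n = 80, width ≈ 3.18

Width reduced by factor of 6.53/3.18 = 2.05.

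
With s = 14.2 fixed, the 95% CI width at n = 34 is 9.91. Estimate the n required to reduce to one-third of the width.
n ≈ 306

CI width ∝ 1/√n
To reduce width by factor 3, need √n to grow by 3 → need 3² = 9 times as many samples.

Current: n = 34, width = 9.91
New: n = 306, width ≈ 3.20

Width reduced by factor of 9.91/3.20 = 3.10.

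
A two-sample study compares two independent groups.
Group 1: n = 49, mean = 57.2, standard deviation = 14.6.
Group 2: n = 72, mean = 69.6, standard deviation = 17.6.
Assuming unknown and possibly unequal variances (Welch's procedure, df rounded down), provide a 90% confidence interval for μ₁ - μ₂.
(-17.28, -7.52)

Difference: x̄₁ - x̄₂ = -12.40
SE = √(s₁²/n₁ + s₂²/n₂) = √(14.6²/49 + 17.6²/72) = 2.9415
df = 114.31 → 114 (Welch–Satterthwaite, rounded down)
t* = 1.658

CI: -12.40 ± 1.658 · 2.9415 = -12.40 ± 4.88 = (-17.28, -7.52)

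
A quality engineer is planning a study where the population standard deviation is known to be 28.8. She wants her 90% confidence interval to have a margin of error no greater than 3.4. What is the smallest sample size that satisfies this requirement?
n ≥ 195

For margin E ≤ 3.4:
n ≥ (z* · σ / E)²
n ≥ (1.645 · 28.8 / 3.4)²
n ≥ 194.16

Minimum n = 195 (rounding up)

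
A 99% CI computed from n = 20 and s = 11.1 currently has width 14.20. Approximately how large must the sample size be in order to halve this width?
n ≈ 80

CI width ∝ 1/√n
To reduce width by factor 2, need √n to grow by 2 → need 2² = 4 times as many samples.

Current: n = 20, width = 14.20
New: n = 80, width ≈ 6.55

Width reduced by factor of 14.20/6.55 = 2.17.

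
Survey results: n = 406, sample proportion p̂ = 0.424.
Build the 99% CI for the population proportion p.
(0.361, 0.487)

Proportion CI:
SE = √(p̂(1-p̂)/n) = √(0.424 · 0.576 / 406) = 0.02453

z* = 2.576
Margin = z* · SE = 2.576 · 0.02453 = 0.0632

CI: 0.424 ± 0.0632 = (0.361, 0.487)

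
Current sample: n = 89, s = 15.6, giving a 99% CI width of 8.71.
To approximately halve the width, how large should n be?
n ≈ 356

CI width ∝ 1/√n
To reduce width by factor 2, need √n to grow by 2 → need 2² = 4 times as many samples.

Current: n = 89, width = 8.71
New: n = 356, width ≈ 4.28

Width reduced by factor of 8.71/4.28 = 2.04.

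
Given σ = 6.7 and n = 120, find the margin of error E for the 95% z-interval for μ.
Margin of error = 1.20

Margin of error = z* · σ/√n
= 1.960 · 6.7/√120
= 1.960 · 6.7/10.9545
= 1.20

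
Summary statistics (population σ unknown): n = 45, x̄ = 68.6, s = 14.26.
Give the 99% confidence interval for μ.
(62.88, 74.32)

t-interval (σ unknown):
df = n - 1 = 44
t* = 2.692 for 99% confidence

Margin of error = t* · s/√n = 2.692 · 14.26/√45 = 5.72

CI: (62.88, 74.32)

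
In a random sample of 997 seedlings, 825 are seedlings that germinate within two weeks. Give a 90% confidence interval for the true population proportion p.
(0.808, 0.847)

Proportion CI:
p̂ = 825/997 = 0.82748
SE = √(p̂(1-p̂)/n) = √(0.82748 · 0.17252 / 997) = 0.01197

z* = 1.645
Margin = z* · SE = 1.645 · 0.01197 = 0.0197

CI: 0.82748 ± 0.0197 = (0.808, 0.847)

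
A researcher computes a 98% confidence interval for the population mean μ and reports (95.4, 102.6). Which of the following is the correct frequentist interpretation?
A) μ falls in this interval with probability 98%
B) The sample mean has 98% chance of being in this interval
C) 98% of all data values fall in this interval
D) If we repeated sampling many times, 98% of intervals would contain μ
D

A) Wrong — μ is fixed; the randomness lives in the interval, not in μ.
B) Wrong — x̄ is observed and sits in the interval by construction.
C) Wrong — a CI is about the parameter μ, not individual data values.
D) Correct — this is the frequentist long-run coverage interpretation.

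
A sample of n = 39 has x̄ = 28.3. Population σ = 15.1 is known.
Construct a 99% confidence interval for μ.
(22.07, 34.53)

z-interval (σ known):
z* = 2.576 for 99% confidence

Margin of error = z* · σ/√n = 2.576 · 15.1/√39 = 6.23

CI: (28.3 - 6.23, 28.3 + 6.23) = (22.07, 34.53)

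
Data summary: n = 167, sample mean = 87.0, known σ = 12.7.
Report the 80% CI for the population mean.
(85.74, 88.26)

z-interval (σ known):
z* = 1.282 for 80% confidence

Margin of error = z* · σ/√n = 1.282 · 12.7/√167 = 1.26

CI: (87.0 - 1.26, 87.0 + 1.26) = (85.74, 88.26)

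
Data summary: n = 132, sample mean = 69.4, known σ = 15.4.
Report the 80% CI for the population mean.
(67.68, 71.12)

z-interval (σ known):
z* = 1.282 for 80% confidence

Margin of error = z* · σ/√n = 1.282 · 15.4/√132 = 1.72

CI: (69.4 - 1.72, 69.4 + 1.72) = (67.68, 71.12)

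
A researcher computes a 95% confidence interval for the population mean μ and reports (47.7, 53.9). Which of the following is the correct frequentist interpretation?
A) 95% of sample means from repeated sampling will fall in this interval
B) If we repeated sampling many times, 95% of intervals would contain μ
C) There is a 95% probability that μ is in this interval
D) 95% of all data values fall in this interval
B

A) Wrong — coverage applies to intervals containing μ, not to future x̄ values.
B) Correct — this is the frequentist long-run coverage interpretation.
C) Wrong — μ is fixed; the randomness lives in the interval, not in μ.
D) Wrong — a CI is about the parameter μ, not individual data values.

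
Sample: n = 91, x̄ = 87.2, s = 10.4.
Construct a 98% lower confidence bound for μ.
μ ≥ 84.93

Lower bound (one-sided):
t* = 2.084 (one-sided for 98%)
Lower bound = x̄ - t* · s/√n = 87.2 - 2.084 · 10.4/√91 = 84.93

We are 98% confident that μ ≥ 84.93.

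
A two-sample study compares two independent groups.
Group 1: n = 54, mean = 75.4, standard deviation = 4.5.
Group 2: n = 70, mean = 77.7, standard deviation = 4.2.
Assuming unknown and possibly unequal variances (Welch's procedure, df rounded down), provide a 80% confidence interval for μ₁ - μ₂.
(-3.32, -1.28)

Difference: x̄₁ - x̄₂ = -2.30
SE = √(s₁²/n₁ + s₂²/n₂) = √(4.5²/54 + 4.2²/70) = 0.7918
df = 110.01 → 110 (Welch–Satterthwaite, rounded down)
t* = 1.289

CI: -2.30 ± 1.289 · 0.7918 = -2.30 ± 1.02 = (-3.32, -1.28)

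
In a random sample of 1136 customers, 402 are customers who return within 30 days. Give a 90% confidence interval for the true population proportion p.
(0.331, 0.377)

Proportion CI:
p̂ = 402/1136 = 0.35387
SE = √(p̂(1-p̂)/n) = √(0.35387 · 0.64613 / 1136) = 0.01419

z* = 1.645
Margin = z* · SE = 1.645 · 0.01419 = 0.0233

CI: 0.35387 ± 0.0233 = (0.331, 0.377)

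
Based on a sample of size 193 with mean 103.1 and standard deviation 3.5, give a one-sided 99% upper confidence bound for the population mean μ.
μ ≤ 103.69

Upper bound (one-sided):
t* = 2.346 (one-sided for 99%)
Upper bound = x̄ + t* · s/√n = 103.1 + 2.346 · 3.5/√193 = 103.69

We are 99% confident that μ ≤ 103.69.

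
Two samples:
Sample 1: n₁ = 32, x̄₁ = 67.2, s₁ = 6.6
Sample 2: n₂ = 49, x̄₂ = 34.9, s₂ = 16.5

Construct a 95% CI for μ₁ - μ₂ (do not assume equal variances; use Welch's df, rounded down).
(27.05, 37.55)

Difference: x̄₁ - x̄₂ = 32.30
SE = √(s₁²/n₁ + s₂²/n₂) = √(6.6²/32 + 16.5²/49) = 2.6301
df = 68.07 → 68 (Welch–Satterthwaite, rounded down)
t* = 1.995

CI: 32.30 ± 1.995 · 2.6301 = 32.30 ± 5.25 = (27.05, 37.55)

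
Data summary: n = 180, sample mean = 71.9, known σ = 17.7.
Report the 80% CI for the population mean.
(70.21, 73.59)

z-interval (σ known):
z* = 1.282 for 80% confidence

Margin of error = z* · σ/√n = 1.282 · 17.7/√180 = 1.69

CI: (71.9 - 1.69, 71.9 + 1.69) = (70.21, 73.59)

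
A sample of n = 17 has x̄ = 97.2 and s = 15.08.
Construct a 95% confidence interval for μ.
(89.45, 104.95)

t-interval (σ unknown):
df = n - 1 = 16
t* = 2.120 for 95% confidence

Margin of error = t* · s/√n = 2.120 · 15.08/√17 = 7.75

CI: (89.45, 104.95)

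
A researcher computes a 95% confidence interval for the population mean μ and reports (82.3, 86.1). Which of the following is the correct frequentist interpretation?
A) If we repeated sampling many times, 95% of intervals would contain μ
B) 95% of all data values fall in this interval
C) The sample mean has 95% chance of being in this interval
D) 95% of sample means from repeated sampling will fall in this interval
A

A) Correct — this is the frequentist long-run coverage interpretation.
B) Wrong — a CI is about the parameter μ, not individual data values.
C) Wrong — x̄ is observed and sits in the interval by construction.
D) Wrong — coverage applies to intervals containing μ, not to future x̄ values.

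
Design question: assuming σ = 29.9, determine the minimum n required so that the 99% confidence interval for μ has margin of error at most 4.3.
n ≥ 321

For margin E ≤ 4.3:
n ≥ (z* · σ / E)²
n ≥ (2.576 · 29.9 / 4.3)²
n ≥ 320.85

Minimum n = 321 (rounding up)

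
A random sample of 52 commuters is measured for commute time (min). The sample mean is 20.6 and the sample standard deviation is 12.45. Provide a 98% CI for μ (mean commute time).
(16.45, 24.75)

t-interval (σ unknown):
df = n - 1 = 51
t* = 2.402 for 98% confidence

Margin of error = t* · s/√n = 2.402 · 12.45/√52 = 4.15

CI: (16.45, 24.75)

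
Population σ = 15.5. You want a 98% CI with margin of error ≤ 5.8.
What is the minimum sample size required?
n ≥ 39

For margin E ≤ 5.8:
n ≥ (z* · σ / E)²
n ≥ (2.326 · 15.5 / 5.8)²
n ≥ 38.64

Minimum n = 39 (rounding up)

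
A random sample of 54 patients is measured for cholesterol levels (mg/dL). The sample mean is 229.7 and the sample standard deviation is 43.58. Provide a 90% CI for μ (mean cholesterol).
(219.77, 239.63)

t-interval (σ unknown):
df = n - 1 = 53
t* = 1.674 for 90% confidence

Margin of error = t* · s/√n = 1.674 · 43.58/√54 = 9.93

CI: (219.77, 239.63)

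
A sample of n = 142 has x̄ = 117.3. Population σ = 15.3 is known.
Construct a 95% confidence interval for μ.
(114.78, 119.82)

z-interval (σ known):
z* = 1.960 for 95% confidence

Margin of error = z* · σ/√n = 1.960 · 15.3/√142 = 2.52

CI: (117.3 - 2.52, 117.3 + 2.52) = (114.78, 119.82)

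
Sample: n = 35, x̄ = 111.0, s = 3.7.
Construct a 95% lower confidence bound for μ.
μ ≥ 109.94

Lower bound (one-sided):
t* = 1.691 (one-sided for 95%)
Lower bound = x̄ - t* · s/√n = 111.0 - 1.691 · 3.7/√35 = 109.94

We are 95% confident that μ ≥ 109.94.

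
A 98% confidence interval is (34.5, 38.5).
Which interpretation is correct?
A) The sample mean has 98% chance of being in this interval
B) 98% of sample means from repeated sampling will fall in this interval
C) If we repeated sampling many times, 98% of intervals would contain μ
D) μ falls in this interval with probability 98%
C

A) Wrong — x̄ is observed and sits in the interval by construction.
B) Wrong — coverage applies to intervals containing μ, not to future x̄ values.
C) Correct — this is the frequentist long-run coverage interpretation.
D) Wrong — μ is fixed; the randomness lives in the interval, not in μ.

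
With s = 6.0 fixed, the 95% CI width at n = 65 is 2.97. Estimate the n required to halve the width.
n ≈ 260

CI width ∝ 1/√n
To reduce width by factor 2, need √n to grow by 2 → need 2² = 4 times as many samples.

Current: n = 65, width = 2.97
New: n = 260, width ≈ 1.47

Width reduced by factor of 2.97/1.47 = 2.02.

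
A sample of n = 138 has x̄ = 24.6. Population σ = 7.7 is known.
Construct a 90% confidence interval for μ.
(23.52, 25.68)

z-interval (σ known):
z* = 1.645 for 90% confidence

Margin of error = z* · σ/√n = 1.645 · 7.7/√138 = 1.08

CI: (24.6 - 1.08, 24.6 + 1.08) = (23.52, 25.68)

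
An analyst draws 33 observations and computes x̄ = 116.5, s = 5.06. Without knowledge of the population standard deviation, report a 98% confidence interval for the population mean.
(114.34, 118.66)

t-interval (σ unknown):
df = n - 1 = 32
t* = 2.449 for 98% confidence

Margin of error = t* · s/√n = 2.449 · 5.06/√33 = 2.16

CI: (114.34, 118.66)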